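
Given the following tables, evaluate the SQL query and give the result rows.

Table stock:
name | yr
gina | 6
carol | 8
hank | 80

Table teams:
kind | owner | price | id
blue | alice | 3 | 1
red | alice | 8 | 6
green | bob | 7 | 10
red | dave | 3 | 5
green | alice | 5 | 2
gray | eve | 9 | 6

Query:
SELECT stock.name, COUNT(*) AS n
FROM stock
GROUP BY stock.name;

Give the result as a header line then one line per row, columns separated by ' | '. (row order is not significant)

== RESULT ==
stock.name | n
gina | 1
carol | 1
hank | 1

Derivation:
After GROUP BY (3 rows):
stock.name | n
gina | 1
carol | 1
hank | 1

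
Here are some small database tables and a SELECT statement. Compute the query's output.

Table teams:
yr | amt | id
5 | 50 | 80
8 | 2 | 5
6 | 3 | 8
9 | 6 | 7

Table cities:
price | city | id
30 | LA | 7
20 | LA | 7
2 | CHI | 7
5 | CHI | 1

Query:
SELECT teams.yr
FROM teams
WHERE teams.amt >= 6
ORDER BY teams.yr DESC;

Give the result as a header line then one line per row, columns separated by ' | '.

After WHERE (2 rows):
teams.yr | teams.amt | teams.id
5 | 50 | 80
9 | 6 | 7
After SELECT (2 rows):
teams.yr
5
9
After ORDER BY (2 rows):
teams.yr
9
5

== RESULT ==
teams.yr
9
5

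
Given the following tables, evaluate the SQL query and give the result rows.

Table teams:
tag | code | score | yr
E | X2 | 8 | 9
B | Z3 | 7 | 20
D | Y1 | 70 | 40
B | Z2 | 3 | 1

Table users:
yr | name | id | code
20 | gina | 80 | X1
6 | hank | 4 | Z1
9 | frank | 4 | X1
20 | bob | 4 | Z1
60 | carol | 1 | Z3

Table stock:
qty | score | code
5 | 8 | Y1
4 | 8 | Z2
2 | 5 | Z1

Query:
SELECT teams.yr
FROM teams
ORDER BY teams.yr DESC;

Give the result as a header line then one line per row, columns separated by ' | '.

== RESULT ==
teams.yr
40
20
9
1

Derivation:
After SELECT (4 rows):
teams.yr
9
20
40
1
After ORDER BY (4 rows):
teams.yr
40
20
9
1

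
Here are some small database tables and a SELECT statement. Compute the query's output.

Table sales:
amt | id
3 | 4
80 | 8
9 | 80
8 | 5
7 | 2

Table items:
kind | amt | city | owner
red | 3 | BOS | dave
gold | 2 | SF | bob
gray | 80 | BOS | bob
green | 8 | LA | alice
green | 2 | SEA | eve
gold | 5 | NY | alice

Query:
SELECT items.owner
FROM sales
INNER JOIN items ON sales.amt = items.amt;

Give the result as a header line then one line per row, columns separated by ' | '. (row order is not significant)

After JOIN items (3 rows):
sales.amt | sales.id | items.kind | items.amt | items.city | items.owner
3 | 4 | red | 3 | BOS | dave
80 | 8 | gray | 80 | BOS | bob
8 | 5 | green | 8 | LA | alice
After SELECT (3 rows):
items.owner
dave
bob
alice

== RESULT ==
items.owner
dave
bob
alice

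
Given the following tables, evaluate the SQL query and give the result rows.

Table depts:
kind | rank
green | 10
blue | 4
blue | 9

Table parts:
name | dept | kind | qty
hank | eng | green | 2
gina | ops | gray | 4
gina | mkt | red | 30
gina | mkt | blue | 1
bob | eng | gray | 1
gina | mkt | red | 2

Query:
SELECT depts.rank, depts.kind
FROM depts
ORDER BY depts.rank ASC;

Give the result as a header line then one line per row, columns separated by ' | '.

After SELECT (3 rows):
depts.rank | depts.kind
10 | green
4 | blue
9 | blue
After ORDER BY (3 rows):
depts.rank | depts.kind
4 | blue
9 | blue
10 | green

== RESULT ==
depts.rank | depts.kind
4 | blue
9 | blue
10 | green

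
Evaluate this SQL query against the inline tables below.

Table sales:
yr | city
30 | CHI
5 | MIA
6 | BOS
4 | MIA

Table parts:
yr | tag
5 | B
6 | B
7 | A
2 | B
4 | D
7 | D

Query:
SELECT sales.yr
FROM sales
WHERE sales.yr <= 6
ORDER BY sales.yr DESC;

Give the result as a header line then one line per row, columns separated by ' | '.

After WHERE (3 rows):
sales.yr | sales.city
5 | MIA
6 | BOS
4 | MIA
After SELECT (3 rows):
sales.yr
5
6
4
After ORDER BY (3 rows):
sales.yr
6
5
4

== RESULT ==
sales.yr
6
5
4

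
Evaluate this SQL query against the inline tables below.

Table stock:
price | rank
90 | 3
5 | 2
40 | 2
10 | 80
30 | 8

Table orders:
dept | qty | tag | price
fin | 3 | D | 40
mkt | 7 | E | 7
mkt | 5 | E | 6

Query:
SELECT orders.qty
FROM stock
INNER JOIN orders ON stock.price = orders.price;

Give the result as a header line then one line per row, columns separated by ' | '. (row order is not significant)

After JOIN orders (1 rows):
stock.price | stock.rank | orders.dept | orders.qty | orders.tag | orders.price
40 | 2 | fin | 3 | D | 40
After SELECT (1 rows):
orders.qty
3

== RESULT ==
orders.qty
3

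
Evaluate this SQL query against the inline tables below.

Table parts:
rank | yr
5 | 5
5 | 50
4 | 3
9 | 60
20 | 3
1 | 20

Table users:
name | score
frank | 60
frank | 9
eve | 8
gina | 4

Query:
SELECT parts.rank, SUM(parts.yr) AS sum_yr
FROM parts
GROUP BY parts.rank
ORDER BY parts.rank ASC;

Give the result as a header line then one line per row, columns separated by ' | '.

== RESULT ==
parts.rank | sum_yr
1 | 20
4 | 3
5 | 55
9 | 60
20 | 3

Derivation:
After GROUP BY (5 rows):
parts.rank | sum_yr
5 | 55
4 | 3
9 | 60
20 | 3
1 | 20
After ORDER BY (5 rows):
parts.rank | sum_yr
1 | 20
4 | 3
5 | 55
9 | 60
20 | 3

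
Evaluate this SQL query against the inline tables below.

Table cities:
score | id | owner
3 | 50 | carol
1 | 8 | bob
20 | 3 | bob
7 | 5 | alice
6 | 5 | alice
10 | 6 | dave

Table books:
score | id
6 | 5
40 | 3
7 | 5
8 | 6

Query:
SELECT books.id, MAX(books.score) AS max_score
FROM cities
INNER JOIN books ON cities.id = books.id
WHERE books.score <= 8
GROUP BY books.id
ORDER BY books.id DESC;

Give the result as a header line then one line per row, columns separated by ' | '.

== RESULT ==
books.id | max_score
6 | 8
5 | 7

Derivation:
After JOIN books (6 rows):
cities.score | cities.id | cities.owner | books.score | books.id
20 | 3 | bob | 40 | 3
7 | 5 | alice | 6 | 5
7 | 5 | alice | 7 | 5
6 | 5 | alice | 6 | 5
6 | 5 | alice | 7 | 5
10 | 6 | dave | 8 | 6
After WHERE (5 rows):
cities.score | cities.id | cities.owner | books.score | books.id
7 | 5 | alice | 6 | 5
7 | 5 | alice | 7 | 5
6 | 5 | alice | 6 | 5
6 | 5 | alice | 7 | 5
10 | 6 | dave | 8 | 6
After GROUP BY (2 rows):
books.id | max_score
5 | 7
6 | 8
After ORDER BY (2 rows):
books.id | max_score
6 | 8
5 | 7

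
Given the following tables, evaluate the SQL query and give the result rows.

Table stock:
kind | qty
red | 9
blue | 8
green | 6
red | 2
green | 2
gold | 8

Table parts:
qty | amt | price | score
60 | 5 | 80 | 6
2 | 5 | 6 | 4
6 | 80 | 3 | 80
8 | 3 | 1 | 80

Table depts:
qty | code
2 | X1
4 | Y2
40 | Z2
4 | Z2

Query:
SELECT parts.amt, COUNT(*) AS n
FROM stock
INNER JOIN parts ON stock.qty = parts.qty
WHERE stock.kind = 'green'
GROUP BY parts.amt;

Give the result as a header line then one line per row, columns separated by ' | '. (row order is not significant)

After JOIN parts (5 rows):
stock.kind | stock.qty | parts.qty | parts.amt | parts.price | parts.score
blue | 8 | 8 | 3 | 1 | 80
green | 6 | 6 | 80 | 3 | 80
red | 2 | 2 | 5 | 6 | 4
green | 2 | 2 | 5 | 6 | 4
gold | 8 | 8 | 3 | 1 | 80
After WHERE (2 rows):
stock.kind | stock.qty | parts.qty | parts.amt | parts.price | parts.score
green | 6 | 6 | 80 | 3 | 80
green | 2 | 2 | 5 | 6 | 4
After GROUP BY (2 rows):
parts.amt | n
80 | 1
5 | 1

== RESULT ==
parts.amt | n
80 | 1
5 | 1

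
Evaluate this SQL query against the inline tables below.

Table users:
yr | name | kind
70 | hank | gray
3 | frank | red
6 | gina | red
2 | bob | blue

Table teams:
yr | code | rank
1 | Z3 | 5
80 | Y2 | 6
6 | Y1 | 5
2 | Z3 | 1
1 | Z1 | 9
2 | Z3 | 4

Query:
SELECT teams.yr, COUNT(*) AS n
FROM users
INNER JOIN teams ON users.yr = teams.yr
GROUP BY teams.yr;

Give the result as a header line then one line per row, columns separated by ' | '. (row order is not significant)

== RESULT ==
teams.yr | n
6 | 1
2 | 2

Derivation:
After JOIN teams (3 rows):
users.yr | users.name | users.kind | teams.yr | teams.code | teams.rank
6 | gina | red | 6 | Y1 | 5
2 | bob | blue | 2 | Z3 | 1
2 | bob | blue | 2 | Z3 | 4
After GROUP BY (2 rows):
teams.yr | n
6 | 1
2 | 2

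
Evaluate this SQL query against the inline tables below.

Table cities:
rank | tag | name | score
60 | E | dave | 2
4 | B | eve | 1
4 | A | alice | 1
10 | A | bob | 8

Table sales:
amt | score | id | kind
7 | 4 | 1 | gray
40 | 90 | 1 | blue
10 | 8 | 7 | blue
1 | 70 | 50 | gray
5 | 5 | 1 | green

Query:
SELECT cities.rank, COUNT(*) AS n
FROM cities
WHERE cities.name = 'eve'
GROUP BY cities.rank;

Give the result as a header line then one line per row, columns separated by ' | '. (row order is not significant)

== RESULT ==
cities.rank | n
4 | 1

Derivation:
After WHERE (1 rows):
cities.rank | cities.tag | cities.name | cities.score
4 | B | eve | 1
After GROUP BY (1 rows):
cities.rank | n
4 | 1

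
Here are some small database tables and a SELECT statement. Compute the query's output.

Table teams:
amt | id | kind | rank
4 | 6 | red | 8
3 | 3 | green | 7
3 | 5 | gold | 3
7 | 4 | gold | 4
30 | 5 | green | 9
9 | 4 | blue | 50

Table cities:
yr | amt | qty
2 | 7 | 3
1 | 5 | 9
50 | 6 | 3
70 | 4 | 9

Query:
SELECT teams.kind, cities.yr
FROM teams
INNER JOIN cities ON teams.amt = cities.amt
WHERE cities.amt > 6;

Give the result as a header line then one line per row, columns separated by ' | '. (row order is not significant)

After JOIN cities (2 rows):
teams.amt | teams.id | teams.kind | teams.rank | cities.yr | cities.amt | cities.qty
4 | 6 | red | 8 | 70 | 4 | 9
7 | 4 | gold | 4 | 2 | 7 | 3
After WHERE (1 rows):
teams.amt | teams.id | teams.kind | teams.rank | cities.yr | cities.amt | cities.qty
7 | 4 | gold | 4 | 2 | 7 | 3
After SELECT (1 rows):
teams.kind | cities.yr
gold | 2

== RESULT ==
teams.kind | cities.yr
gold | 2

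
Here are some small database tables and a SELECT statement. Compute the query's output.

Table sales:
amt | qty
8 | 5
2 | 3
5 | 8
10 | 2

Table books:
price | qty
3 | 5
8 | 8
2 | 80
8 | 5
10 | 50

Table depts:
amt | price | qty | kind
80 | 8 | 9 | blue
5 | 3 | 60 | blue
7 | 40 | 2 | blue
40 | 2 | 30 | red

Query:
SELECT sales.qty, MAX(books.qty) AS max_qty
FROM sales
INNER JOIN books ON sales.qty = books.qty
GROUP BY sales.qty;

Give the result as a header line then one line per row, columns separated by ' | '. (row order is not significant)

After JOIN books (3 rows):
sales.amt | sales.qty | books.price | books.qty
8 | 5 | 3 | 5
8 | 5 | 8 | 5
5 | 8 | 8 | 8
After GROUP BY (2 rows):
sales.qty | max_qty
5 | 5
8 | 8

== RESULT ==
sales.qty | max_qty
5 | 5
8 | 8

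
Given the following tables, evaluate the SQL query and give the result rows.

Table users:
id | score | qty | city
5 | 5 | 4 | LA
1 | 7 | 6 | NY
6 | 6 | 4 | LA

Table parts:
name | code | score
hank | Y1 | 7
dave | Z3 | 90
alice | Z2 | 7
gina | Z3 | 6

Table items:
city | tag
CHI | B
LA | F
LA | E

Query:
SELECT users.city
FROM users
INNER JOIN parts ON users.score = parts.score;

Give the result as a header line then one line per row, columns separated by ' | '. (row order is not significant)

== RESULT ==
users.city
NY
NY
LA

Derivation:
After JOIN parts (3 rows):
users.id | users.score | users.qty | users.city | parts.name | parts.code | parts.score
1 | 7 | 6 | NY | hank | Y1 | 7
1 | 7 | 6 | NY | alice | Z2 | 7
6 | 6 | 4 | LA | gina | Z3 | 6
After SELECT (3 rows):
users.city
NY
NY
LA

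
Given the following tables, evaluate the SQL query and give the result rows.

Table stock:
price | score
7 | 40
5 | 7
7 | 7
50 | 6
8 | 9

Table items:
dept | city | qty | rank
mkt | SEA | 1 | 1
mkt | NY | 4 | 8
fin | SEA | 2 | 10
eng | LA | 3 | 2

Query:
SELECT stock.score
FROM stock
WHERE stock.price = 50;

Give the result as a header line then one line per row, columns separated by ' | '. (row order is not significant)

== RESULT ==
stock.score
6

Derivation:
After WHERE (1 rows):
stock.price | stock.score
50 | 6
After SELECT (1 rows):
stock.score
6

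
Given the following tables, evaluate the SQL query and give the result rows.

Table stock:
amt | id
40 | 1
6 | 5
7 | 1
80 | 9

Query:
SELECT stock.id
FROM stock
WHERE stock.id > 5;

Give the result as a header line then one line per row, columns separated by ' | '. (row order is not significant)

After WHERE (1 rows):
stock.amt | stock.id
80 | 9
After SELECT (1 rows):
stock.id
9

== RESULT ==
stock.id
9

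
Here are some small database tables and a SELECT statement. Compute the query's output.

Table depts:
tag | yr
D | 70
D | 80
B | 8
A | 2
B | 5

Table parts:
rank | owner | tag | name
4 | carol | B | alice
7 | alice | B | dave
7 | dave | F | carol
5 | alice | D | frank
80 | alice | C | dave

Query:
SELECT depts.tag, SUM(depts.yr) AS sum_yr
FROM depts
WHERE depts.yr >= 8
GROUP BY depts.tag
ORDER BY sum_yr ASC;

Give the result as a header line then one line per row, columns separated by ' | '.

After WHERE (3 rows):
depts.tag | depts.yr
D | 70
D | 80
B | 8
After GROUP BY (2 rows):
depts.tag | sum_yr
D | 150
B | 8
After ORDER BY (2 rows):
depts.tag | sum_yr
B | 8
D | 150

== RESULT ==
depts.tag | sum_yr
B | 8
D | 150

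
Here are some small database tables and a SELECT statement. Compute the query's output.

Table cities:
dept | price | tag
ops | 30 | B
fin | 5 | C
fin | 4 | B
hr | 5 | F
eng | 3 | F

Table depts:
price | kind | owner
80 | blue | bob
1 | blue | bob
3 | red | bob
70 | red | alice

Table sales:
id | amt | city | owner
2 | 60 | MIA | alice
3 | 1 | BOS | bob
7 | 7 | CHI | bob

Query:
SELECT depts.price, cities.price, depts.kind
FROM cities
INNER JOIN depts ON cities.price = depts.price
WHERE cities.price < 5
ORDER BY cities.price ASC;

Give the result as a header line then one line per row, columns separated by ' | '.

== RESULT ==
depts.price | cities.price | depts.kind
3 | 3 | red

Derivation:
After JOIN depts (1 rows):
cities.dept | cities.price | cities.tag | depts.price | depts.kind | depts.owner
eng | 3 | F | 3 | red | bob
After WHERE (1 rows):
cities.dept | cities.price | cities.tag | depts.price | depts.kind | depts.owner
eng | 3 | F | 3 | red | bob
After SELECT (1 rows):
depts.price | cities.price | depts.kind
3 | 3 | red
After ORDER BY (1 rows):
depts.price | cities.price | depts.kind
3 | 3 | red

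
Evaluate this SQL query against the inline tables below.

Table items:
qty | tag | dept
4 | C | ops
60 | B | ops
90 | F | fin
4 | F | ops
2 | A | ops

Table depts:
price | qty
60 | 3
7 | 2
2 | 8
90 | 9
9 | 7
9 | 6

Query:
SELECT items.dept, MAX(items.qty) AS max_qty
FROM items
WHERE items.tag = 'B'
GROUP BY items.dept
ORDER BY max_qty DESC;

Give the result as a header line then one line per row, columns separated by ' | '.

== RESULT ==
items.dept | max_qty
ops | 60

Derivation:
After WHERE (1 rows):
items.qty | items.tag | items.dept
60 | B | ops
After GROUP BY (1 rows):
items.dept | max_qty
ops | 60
After ORDER BY (1 rows):
items.dept | max_qty
ops | 60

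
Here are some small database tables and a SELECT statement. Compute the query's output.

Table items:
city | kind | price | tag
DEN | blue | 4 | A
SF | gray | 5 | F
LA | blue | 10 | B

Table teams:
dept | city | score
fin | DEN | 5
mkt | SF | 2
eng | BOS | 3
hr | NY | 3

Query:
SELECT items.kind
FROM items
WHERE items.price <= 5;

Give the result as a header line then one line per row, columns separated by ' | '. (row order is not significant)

After WHERE (2 rows):
items.city | items.kind | items.price | items.tag
DEN | blue | 4 | A
SF | gray | 5 | F
After SELECT (2 rows):
items.kind
blue
gray

== RESULT ==
items.kind
blue
gray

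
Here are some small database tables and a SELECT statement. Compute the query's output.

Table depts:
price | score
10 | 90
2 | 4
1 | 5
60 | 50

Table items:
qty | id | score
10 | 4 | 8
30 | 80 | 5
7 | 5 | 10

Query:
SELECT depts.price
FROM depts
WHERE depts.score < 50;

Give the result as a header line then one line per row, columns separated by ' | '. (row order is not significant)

After WHERE (2 rows):
depts.price | depts.score
2 | 4
1 | 5
After SELECT (2 rows):
depts.price
2
1

== RESULT ==
depts.price
2
1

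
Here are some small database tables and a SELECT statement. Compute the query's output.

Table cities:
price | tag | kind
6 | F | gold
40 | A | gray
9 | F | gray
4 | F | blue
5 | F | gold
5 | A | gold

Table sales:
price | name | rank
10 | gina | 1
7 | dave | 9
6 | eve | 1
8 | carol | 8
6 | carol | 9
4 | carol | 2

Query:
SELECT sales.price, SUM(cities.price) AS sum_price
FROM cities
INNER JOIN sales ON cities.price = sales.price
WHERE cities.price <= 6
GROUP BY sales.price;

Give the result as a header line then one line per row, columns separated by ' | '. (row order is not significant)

After JOIN sales (3 rows):
cities.price | cities.tag | cities.kind | sales.price | sales.name | sales.rank
6 | F | gold | 6 | eve | 1
6 | F | gold | 6 | carol | 9
4 | F | blue | 4 | carol | 2
After WHERE (3 rows):
cities.price | cities.tag | cities.kind | sales.price | sales.name | sales.rank
6 | F | gold | 6 | eve | 1
6 | F | gold | 6 | carol | 9
4 | F | blue | 4 | carol | 2
After GROUP BY (2 rows):
sales.price | sum_price
6 | 12
4 | 4

== RESULT ==
sales.price | sum_price
6 | 12
4 | 4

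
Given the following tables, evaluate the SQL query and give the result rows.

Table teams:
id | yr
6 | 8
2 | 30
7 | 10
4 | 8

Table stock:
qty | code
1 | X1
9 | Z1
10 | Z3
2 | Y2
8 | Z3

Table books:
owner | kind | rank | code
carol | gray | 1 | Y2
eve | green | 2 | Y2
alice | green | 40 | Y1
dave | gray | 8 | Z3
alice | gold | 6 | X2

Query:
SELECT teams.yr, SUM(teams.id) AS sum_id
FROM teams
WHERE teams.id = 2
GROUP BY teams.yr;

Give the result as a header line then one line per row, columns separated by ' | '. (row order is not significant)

After WHERE (1 rows):
teams.id | teams.yr
2 | 30
After GROUP BY (1 rows):
teams.yr | sum_id
30 | 2

== RESULT ==
teams.yr | sum_id
30 | 2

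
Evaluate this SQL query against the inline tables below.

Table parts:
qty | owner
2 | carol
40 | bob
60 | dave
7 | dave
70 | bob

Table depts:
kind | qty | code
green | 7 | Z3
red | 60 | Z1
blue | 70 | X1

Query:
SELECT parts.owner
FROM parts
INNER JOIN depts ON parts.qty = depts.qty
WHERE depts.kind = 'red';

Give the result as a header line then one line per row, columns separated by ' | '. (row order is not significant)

== RESULT ==
parts.owner
dave

Derivation:
After JOIN depts (3 rows):
parts.qty | parts.owner | depts.kind | depts.qty | depts.code
60 | dave | red | 60 | Z1
7 | dave | green | 7 | Z3
70 | bob | blue | 70 | X1
After WHERE (1 rows):
parts.qty | parts.owner | depts.kind | depts.qty | depts.code
60 | dave | red | 60 | Z1
After SELECT (1 rows):
parts.owner
dave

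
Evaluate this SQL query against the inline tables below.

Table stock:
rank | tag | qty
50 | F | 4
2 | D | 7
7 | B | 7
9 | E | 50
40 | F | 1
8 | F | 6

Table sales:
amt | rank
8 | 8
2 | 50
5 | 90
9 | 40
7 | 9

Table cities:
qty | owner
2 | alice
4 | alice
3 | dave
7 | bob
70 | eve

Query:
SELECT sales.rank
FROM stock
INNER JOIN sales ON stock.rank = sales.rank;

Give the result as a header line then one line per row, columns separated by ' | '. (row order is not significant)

After JOIN sales (4 rows):
stock.rank | stock.tag | stock.qty | sales.amt | sales.rank
50 | F | 4 | 2 | 50
9 | E | 50 | 7 | 9
40 | F | 1 | 9 | 40
8 | F | 6 | 8 | 8
After SELECT (4 rows):
sales.rank
50
9
40
8

== RESULT ==
sales.rank
50
9
40
8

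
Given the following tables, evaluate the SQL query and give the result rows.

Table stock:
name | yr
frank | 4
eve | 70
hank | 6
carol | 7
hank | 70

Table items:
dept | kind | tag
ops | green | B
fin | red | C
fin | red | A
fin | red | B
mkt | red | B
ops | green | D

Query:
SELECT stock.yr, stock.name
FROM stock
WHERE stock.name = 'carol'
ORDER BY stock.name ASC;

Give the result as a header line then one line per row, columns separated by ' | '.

== RESULT ==
stock.yr | stock.name
7 | carol

Derivation:
After WHERE (1 rows):
stock.name | stock.yr
carol | 7
After SELECT (1 rows):
stock.yr | stock.name
7 | carol
After ORDER BY (1 rows):
stock.yr | stock.name
7 | carol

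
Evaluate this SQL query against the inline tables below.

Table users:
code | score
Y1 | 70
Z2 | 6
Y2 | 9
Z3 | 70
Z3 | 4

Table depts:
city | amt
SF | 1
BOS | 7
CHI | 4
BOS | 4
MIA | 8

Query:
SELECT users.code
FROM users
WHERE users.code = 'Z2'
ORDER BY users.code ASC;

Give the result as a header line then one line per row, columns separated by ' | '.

== RESULT ==
users.code
Z2

Derivation:
After WHERE (1 rows):
users.code | users.score
Z2 | 6
After SELECT (1 rows):
users.code
Z2
After ORDER BY (1 rows):
users.code
Z2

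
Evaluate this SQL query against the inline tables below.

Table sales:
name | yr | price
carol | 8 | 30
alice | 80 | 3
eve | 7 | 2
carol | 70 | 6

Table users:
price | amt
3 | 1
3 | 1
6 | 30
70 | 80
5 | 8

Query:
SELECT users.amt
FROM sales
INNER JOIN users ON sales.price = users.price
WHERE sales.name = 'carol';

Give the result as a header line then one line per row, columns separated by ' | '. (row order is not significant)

== RESULT ==
users.amt
30

Derivation:
After JOIN users (3 rows):
sales.name | sales.yr | sales.price | users.price | users.amt
alice | 80 | 3 | 3 | 1
alice | 80 | 3 | 3 | 1
carol | 70 | 6 | 6 | 30
After WHERE (1 rows):
sales.name | sales.yr | sales.price | users.price | users.amt
carol | 70 | 6 | 6 | 30
After SELECT (1 rows):
users.amt
30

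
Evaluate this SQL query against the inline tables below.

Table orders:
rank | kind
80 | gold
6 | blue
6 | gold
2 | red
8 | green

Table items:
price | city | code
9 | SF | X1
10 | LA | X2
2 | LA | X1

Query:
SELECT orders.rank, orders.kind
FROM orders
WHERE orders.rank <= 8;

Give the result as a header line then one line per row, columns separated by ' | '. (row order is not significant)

== RESULT ==
orders.rank | orders.kind
6 | blue
6 | gold
2 | red
8 | green

Derivation:
After WHERE (4 rows):
orders.rank | orders.kind
6 | blue
6 | gold
2 | red
8 | green
After SELECT (4 rows):
orders.rank | orders.kind
6 | blue
6 | gold
2 | red
8 | green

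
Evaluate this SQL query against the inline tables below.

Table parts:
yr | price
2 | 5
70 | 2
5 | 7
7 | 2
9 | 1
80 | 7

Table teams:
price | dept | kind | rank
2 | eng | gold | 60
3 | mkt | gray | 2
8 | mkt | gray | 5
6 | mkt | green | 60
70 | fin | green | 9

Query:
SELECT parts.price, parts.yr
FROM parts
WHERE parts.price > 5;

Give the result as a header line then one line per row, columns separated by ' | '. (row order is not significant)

== RESULT ==
parts.price | parts.yr
7 | 5
7 | 80

Derivation:
After WHERE (2 rows):
parts.yr | parts.price
5 | 7
80 | 7
After SELECT (2 rows):
parts.price | parts.yr
7 | 5
7 | 80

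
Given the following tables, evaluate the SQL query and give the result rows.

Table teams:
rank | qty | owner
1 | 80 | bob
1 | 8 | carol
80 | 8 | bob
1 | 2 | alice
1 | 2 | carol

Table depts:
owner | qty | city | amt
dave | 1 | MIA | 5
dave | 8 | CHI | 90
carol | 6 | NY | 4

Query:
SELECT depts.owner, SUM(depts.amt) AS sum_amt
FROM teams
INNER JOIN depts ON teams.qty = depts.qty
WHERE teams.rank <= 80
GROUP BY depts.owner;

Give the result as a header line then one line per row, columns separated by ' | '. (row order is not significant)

== RESULT ==
depts.owner | sum_amt
dave | 180

Derivation:
After JOIN depts (2 rows):
teams.rank | teams.qty | teams.owner | depts.owner | depts.qty | depts.city | depts.amt
1 | 8 | carol | dave | 8 | CHI | 90
80 | 8 | bob | dave | 8 | CHI | 90
After WHERE (2 rows):
teams.rank | teams.qty | teams.owner | depts.owner | depts.qty | depts.city | depts.amt
1 | 8 | carol | dave | 8 | CHI | 90
80 | 8 | bob | dave | 8 | CHI | 90
After GROUP BY (1 rows):
depts.owner | sum_amt
dave | 180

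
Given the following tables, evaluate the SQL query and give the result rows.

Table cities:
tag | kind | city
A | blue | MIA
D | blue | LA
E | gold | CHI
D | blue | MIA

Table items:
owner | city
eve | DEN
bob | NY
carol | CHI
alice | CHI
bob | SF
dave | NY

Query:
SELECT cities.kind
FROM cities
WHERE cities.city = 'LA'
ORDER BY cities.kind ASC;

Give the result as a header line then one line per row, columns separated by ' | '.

== RESULT ==
cities.kind
blue

Derivation:
After WHERE (1 rows):
cities.tag | cities.kind | cities.city
D | blue | LA
After SELECT (1 rows):
cities.kind
blue
After ORDER BY (1 rows):
cities.kind
blue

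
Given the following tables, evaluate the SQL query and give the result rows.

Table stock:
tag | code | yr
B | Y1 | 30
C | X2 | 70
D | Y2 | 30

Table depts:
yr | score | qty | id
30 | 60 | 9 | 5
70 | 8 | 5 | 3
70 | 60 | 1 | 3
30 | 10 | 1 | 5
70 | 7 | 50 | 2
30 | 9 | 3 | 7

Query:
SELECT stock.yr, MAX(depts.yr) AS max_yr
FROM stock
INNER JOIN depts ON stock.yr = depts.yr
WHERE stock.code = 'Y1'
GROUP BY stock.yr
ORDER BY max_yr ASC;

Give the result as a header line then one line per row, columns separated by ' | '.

== RESULT ==
stock.yr | max_yr
30 | 30

Derivation:
After JOIN depts (9 rows):
stock.tag | stock.code | stock.yr | depts.yr | depts.score | depts.qty | depts.id
B | Y1 | 30 | 30 | 60 | 9 | 5
B | Y1 | 30 | 30 | 10 | 1 | 5
B | Y1 | 30 | 30 | 9 | 3 | 7
C | X2 | 70 | 70 | 8 | 5 | 3
C | X2 | 70 | 70 | 60 | 1 | 3
C | X2 | 70 | 70 | 7 | 50 | 2
D | Y2 | 30 | 30 | 60 | 9 | 5
D | Y2 | 30 | 30 | 10 | 1 | 5
D | Y2 | 30 | 30 | 9 | 3 | 7
After WHERE (3 rows):
stock.tag | stock.code | stock.yr | depts.yr | depts.score | depts.qty | depts.id
B | Y1 | 30 | 30 | 60 | 9 | 5
B | Y1 | 30 | 30 | 10 | 1 | 5
B | Y1 | 30 | 30 | 9 | 3 | 7
After GROUP BY (1 rows):
stock.yr | max_yr
30 | 30
After ORDER BY (1 rows):
stock.yr | max_yr
30 | 30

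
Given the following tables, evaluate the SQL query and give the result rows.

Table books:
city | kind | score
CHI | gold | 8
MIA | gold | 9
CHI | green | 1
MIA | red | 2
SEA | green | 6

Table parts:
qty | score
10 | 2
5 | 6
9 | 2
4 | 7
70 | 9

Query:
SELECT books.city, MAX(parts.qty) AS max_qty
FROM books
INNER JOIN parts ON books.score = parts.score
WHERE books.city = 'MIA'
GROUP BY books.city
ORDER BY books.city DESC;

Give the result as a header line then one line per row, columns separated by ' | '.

== RESULT ==
books.city | max_qty
MIA | 70

Derivation:
After JOIN parts (4 rows):
books.city | books.kind | books.score | parts.qty | parts.score
MIA | gold | 9 | 70 | 9
MIA | red | 2 | 10 | 2
MIA | red | 2 | 9 | 2
SEA | green | 6 | 5 | 6
After WHERE (3 rows):
books.city | books.kind | books.score | parts.qty | parts.score
MIA | gold | 9 | 70 | 9
MIA | red | 2 | 10 | 2
MIA | red | 2 | 9 | 2
After GROUP BY (1 rows):
books.city | max_qty
MIA | 70
After ORDER BY (1 rows):
books.city | max_qty
MIA | 70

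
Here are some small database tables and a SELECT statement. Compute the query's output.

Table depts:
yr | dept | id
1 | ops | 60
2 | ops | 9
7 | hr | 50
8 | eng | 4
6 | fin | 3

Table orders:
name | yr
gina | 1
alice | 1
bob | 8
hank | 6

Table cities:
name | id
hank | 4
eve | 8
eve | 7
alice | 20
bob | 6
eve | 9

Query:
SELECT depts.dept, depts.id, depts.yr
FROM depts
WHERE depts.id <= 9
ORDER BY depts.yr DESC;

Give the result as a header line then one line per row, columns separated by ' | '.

After WHERE (3 rows):
depts.yr | depts.dept | depts.id
2 | ops | 9
8 | eng | 4
6 | fin | 3
After SELECT (3 rows):
depts.dept | depts.id | depts.yr
ops | 9 | 2
eng | 4 | 8
fin | 3 | 6
After ORDER BY (3 rows):
depts.dept | depts.id | depts.yr
eng | 4 | 8
fin | 3 | 6
ops | 9 | 2

== RESULT ==
depts.dept | depts.id | depts.yr
eng | 4 | 8
fin | 3 | 6
ops | 9 | 2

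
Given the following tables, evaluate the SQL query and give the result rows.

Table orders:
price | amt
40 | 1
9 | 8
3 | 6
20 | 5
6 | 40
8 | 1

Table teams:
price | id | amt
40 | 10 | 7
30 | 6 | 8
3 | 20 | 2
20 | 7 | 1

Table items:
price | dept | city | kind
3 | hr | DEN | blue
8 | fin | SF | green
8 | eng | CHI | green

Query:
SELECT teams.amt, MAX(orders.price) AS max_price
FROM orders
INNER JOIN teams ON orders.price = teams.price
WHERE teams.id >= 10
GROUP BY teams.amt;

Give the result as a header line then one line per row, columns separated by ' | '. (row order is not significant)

== RESULT ==
teams.amt | max_price
7 | 40
2 | 3

Derivation:
After JOIN teams (3 rows):
orders.price | orders.amt | teams.price | teams.id | teams.amt
40 | 1 | 40 | 10 | 7
3 | 6 | 3 | 20 | 2
20 | 5 | 20 | 7 | 1
After WHERE (2 rows):
orders.price | orders.amt | teams.price | teams.id | teams.amt
40 | 1 | 40 | 10 | 7
3 | 6 | 3 | 20 | 2
After GROUP BY (2 rows):
teams.amt | max_price
7 | 40
2 | 3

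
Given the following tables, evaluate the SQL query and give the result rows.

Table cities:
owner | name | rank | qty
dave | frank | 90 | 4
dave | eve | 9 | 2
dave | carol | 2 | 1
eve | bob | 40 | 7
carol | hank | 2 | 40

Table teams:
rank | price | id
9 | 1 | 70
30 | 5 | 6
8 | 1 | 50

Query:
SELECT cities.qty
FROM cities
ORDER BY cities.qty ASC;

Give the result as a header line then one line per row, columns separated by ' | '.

== RESULT ==
cities.qty
1
2
4
7
40

Derivation:
After SELECT (5 rows):
cities.qty
4
2
1
7
40
After ORDER BY (5 rows):
cities.qty
1
2
4
7
40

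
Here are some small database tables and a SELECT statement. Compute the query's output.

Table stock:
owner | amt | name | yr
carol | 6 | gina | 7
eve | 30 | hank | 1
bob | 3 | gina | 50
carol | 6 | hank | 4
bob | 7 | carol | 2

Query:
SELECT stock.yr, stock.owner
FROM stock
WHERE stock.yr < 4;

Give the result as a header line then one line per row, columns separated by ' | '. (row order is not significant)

After WHERE (2 rows):
stock.owner | stock.amt | stock.name | stock.yr
eve | 30 | hank | 1
bob | 7 | carol | 2
After SELECT (2 rows):
stock.yr | stock.owner
1 | eve
2 | bob

== RESULT ==
stock.yr | stock.owner
1 | eve
2 | bob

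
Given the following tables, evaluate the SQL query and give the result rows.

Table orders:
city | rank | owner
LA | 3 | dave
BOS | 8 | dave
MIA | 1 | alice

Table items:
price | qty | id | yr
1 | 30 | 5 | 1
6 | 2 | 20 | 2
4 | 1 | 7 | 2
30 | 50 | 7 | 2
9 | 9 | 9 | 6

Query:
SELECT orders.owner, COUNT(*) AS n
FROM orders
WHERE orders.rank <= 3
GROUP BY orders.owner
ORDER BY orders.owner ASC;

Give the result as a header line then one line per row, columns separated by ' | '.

== RESULT ==
orders.owner | n
alice | 1
dave | 1

Derivation:
After WHERE (2 rows):
orders.city | orders.rank | orders.owner
LA | 3 | dave
MIA | 1 | alice
After GROUP BY (2 rows):
orders.owner | n
dave | 1
alice | 1
After ORDER BY (2 rows):
orders.owner | n
alice | 1
dave | 1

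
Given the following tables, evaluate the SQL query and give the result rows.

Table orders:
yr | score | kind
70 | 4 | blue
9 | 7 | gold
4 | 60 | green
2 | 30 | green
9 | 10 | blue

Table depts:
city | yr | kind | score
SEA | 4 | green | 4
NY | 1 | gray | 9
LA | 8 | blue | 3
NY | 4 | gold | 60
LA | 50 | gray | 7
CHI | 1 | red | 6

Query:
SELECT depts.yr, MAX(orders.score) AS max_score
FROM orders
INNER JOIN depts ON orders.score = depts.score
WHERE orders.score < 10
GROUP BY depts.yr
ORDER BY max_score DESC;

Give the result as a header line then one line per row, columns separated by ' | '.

After JOIN depts (3 rows):
orders.yr | orders.score | orders.kind | depts.city | depts.yr | depts.kind | depts.score
70 | 4 | blue | SEA | 4 | green | 4
9 | 7 | gold | LA | 50 | gray | 7
4 | 60 | green | NY | 4 | gold | 60
After WHERE (2 rows):
orders.yr | orders.score | orders.kind | depts.city | depts.yr | depts.kind | depts.score
70 | 4 | blue | SEA | 4 | green | 4
9 | 7 | gold | LA | 50 | gray | 7
After GROUP BY (2 rows):
depts.yr | max_score
4 | 4
50 | 7
After ORDER BY (2 rows):
depts.yr | max_score
50 | 7
4 | 4

== RESULT ==
depts.yr | max_score
50 | 7
4 | 4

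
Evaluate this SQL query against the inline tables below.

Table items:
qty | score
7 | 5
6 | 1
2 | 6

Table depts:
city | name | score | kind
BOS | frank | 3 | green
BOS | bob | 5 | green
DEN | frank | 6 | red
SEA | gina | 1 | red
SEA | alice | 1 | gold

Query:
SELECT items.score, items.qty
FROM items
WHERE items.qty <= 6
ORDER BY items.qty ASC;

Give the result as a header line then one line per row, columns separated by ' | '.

After WHERE (2 rows):
items.qty | items.score
6 | 1
2 | 6
After SELECT (2 rows):
items.score | items.qty
1 | 6
6 | 2
After ORDER BY (2 rows):
items.score | items.qty
6 | 2
1 | 6

== RESULT ==
items.score | items.qty
6 | 2
1 | 6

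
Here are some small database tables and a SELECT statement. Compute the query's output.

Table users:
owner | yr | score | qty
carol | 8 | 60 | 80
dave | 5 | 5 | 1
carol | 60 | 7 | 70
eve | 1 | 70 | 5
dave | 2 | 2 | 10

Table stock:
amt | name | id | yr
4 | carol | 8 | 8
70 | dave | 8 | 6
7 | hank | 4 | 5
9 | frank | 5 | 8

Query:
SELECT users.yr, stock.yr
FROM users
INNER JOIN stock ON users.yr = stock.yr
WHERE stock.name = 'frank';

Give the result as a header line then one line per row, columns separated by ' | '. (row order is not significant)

== RESULT ==
users.yr | stock.yr
8 | 8

Derivation:
After JOIN stock (3 rows):
users.owner | users.yr | users.score | users.qty | stock.amt | stock.name | stock.id | stock.yr
carol | 8 | 60 | 80 | 4 | carol | 8 | 8
carol | 8 | 60 | 80 | 9 | frank | 5 | 8
dave | 5 | 5 | 1 | 7 | hank | 4 | 5
After WHERE (1 rows):
users.owner | users.yr | users.score | users.qty | stock.amt | stock.name | stock.id | stock.yr
carol | 8 | 60 | 80 | 9 | frank | 5 | 8
After SELECT (1 rows):
users.yr | stock.yr
8 | 8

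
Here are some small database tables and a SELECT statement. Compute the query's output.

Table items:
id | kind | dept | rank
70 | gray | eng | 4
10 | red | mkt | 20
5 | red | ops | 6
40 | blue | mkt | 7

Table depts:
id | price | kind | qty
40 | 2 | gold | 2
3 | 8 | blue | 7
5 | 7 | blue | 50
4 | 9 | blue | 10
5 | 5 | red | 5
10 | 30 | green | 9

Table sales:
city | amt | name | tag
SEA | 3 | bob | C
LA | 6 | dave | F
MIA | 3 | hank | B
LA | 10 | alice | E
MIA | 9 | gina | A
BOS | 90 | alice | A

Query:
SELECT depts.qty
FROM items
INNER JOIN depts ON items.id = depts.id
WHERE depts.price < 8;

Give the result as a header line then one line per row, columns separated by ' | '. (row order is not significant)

After JOIN depts (4 rows):
items.id | items.kind | items.dept | items.rank | depts.id | depts.price | depts.kind | depts.qty
10 | red | mkt | 20 | 10 | 30 | green | 9
5 | red | ops | 6 | 5 | 7 | blue | 50
5 | red | ops | 6 | 5 | 5 | red | 5
40 | blue | mkt | 7 | 40 | 2 | gold | 2
After WHERE (3 rows):
items.id | items.kind | items.dept | items.rank | depts.id | depts.price | depts.kind | depts.qty
5 | red | ops | 6 | 5 | 7 | blue | 50
5 | red | ops | 6 | 5 | 5 | red | 5
40 | blue | mkt | 7 | 40 | 2 | gold | 2
After SELECT (3 rows):
depts.qty
50
5
2

== RESULT ==
depts.qty
50
5
2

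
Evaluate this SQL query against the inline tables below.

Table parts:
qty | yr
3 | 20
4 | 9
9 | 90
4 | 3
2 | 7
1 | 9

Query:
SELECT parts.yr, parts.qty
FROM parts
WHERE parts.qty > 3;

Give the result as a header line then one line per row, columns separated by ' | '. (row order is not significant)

== RESULT ==
parts.yr | parts.qty
9 | 4
90 | 9
3 | 4

Derivation:
After WHERE (3 rows):
parts.qty | parts.yr
4 | 9
9 | 90
4 | 3
After SELECT (3 rows):
parts.yr | parts.qty
9 | 4
90 | 9
3 | 4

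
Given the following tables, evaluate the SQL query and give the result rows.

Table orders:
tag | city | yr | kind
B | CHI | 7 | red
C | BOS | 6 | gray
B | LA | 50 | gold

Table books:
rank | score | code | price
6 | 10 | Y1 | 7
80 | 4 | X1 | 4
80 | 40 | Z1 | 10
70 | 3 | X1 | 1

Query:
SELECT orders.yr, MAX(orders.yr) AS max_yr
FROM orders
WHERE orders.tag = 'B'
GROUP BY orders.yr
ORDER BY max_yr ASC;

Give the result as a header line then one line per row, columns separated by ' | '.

After WHERE (2 rows):
orders.tag | orders.city | orders.yr | orders.kind
B | CHI | 7 | red
B | LA | 50 | gold
After GROUP BY (2 rows):
orders.yr | max_yr
7 | 7
50 | 50
After ORDER BY (2 rows):
orders.yr | max_yr
7 | 7
50 | 50

== RESULT ==
orders.yr | max_yr
7 | 7
50 | 50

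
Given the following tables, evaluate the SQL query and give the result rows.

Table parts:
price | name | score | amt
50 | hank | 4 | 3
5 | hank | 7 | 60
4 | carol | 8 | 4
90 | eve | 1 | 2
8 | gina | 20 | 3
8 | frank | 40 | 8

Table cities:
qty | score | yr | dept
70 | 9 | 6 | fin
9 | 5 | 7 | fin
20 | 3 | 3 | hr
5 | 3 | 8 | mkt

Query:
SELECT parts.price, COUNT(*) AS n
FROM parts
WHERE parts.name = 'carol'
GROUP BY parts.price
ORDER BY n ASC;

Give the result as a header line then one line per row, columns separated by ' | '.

== RESULT ==
parts.price | n
4 | 1

Derivation:
After WHERE (1 rows):
parts.price | parts.name | parts.score | parts.amt
4 | carol | 8 | 4
After GROUP BY (1 rows):
parts.price | n
4 | 1
After ORDER BY (1 rows):
parts.price | n
4 | 1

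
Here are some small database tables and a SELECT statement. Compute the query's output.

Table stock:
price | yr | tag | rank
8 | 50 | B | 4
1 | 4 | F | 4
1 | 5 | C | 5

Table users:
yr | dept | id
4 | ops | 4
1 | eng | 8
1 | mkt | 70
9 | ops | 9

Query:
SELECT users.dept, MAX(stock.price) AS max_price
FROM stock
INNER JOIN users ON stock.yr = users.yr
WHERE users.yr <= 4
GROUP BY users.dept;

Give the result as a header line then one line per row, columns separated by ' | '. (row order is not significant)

== RESULT ==
users.dept | max_price
ops | 1

Derivation:
After JOIN users (1 rows):
stock.price | stock.yr | stock.tag | stock.rank | users.yr | users.dept | users.id
1 | 4 | F | 4 | 4 | ops | 4
After WHERE (1 rows):
stock.price | stock.yr | stock.tag | stock.rank | users.yr | users.dept | users.id
1 | 4 | F | 4 | 4 | ops | 4
After GROUP BY (1 rows):
users.dept | max_price
ops | 1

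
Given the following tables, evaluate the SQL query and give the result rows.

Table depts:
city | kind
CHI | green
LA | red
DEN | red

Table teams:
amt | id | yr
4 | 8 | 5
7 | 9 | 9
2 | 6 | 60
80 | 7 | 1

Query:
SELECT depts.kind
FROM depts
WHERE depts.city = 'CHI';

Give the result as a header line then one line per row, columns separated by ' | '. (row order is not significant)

After WHERE (1 rows):
depts.city | depts.kind
CHI | green
After SELECT (1 rows):
depts.kind
green

== RESULT ==
depts.kind
green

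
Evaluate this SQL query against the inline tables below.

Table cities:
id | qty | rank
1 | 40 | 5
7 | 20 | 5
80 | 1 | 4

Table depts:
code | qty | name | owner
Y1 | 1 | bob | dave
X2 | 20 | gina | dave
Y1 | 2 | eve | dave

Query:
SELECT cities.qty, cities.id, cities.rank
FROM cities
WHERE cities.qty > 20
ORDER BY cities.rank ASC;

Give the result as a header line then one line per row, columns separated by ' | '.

After WHERE (1 rows):
cities.id | cities.qty | cities.rank
1 | 40 | 5
After SELECT (1 rows):
cities.qty | cities.id | cities.rank
40 | 1 | 5
After ORDER BY (1 rows):
cities.qty | cities.id | cities.rank
40 | 1 | 5

== RESULT ==
cities.qty | cities.id | cities.rank
40 | 1 | 5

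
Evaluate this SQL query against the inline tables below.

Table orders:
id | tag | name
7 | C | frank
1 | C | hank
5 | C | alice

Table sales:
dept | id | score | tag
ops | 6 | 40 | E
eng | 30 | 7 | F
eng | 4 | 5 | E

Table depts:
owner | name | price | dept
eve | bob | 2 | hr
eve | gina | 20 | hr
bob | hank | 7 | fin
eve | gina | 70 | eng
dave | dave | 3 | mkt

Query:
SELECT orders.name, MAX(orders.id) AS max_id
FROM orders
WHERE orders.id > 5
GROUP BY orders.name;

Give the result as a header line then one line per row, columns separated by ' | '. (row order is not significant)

After WHERE (1 rows):
orders.id | orders.tag | orders.name
7 | C | frank
After GROUP BY (1 rows):
orders.name | max_id
frank | 7

== RESULT ==
orders.name | max_id
frank | 7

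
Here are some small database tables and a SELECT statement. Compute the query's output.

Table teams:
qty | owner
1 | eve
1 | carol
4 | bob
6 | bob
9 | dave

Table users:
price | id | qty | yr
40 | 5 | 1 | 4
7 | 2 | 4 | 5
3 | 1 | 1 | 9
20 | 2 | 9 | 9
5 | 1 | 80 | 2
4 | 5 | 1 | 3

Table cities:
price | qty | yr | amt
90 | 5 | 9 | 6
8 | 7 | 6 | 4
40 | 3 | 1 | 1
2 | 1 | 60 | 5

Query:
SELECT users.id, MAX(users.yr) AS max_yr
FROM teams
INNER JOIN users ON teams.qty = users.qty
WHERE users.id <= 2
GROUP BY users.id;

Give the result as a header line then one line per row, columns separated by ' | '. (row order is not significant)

After JOIN users (8 rows):
teams.qty | teams.owner | users.price | users.id | users.qty | users.yr
1 | eve | 40 | 5 | 1 | 4
1 | eve | 3 | 1 | 1 | 9
1 | eve | 4 | 5 | 1 | 3
1 | carol | 40 | 5 | 1 | 4
1 | carol | 3 | 1 | 1 | 9
1 | carol | 4 | 5 | 1 | 3
4 | bob | 7 | 2 | 4 | 5
9 | dave | 20 | 2 | 9 | 9
After WHERE (4 rows):
teams.qty | teams.owner | users.price | users.id | users.qty | users.yr
1 | eve | 3 | 1 | 1 | 9
1 | carol | 3 | 1 | 1 | 9
4 | bob | 7 | 2 | 4 | 5
9 | dave | 20 | 2 | 9 | 9
After GROUP BY (2 rows):
users.id | max_yr
1 | 9
2 | 9

== RESULT ==
users.id | max_yr
1 | 9
2 | 9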